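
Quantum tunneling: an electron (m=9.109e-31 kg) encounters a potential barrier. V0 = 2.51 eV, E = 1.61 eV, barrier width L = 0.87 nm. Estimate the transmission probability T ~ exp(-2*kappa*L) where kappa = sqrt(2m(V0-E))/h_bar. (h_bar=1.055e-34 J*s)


V0 - E = 0.9 eV = 1.4418e-19 J
kappa = sqrt(2 * m * (V0-E)) / h_bar
= sqrt(2 * 9.109e-31 * 1.4418e-19) / 1.055e-34
= 4.8579e+09 /m
2*kappa*L = 2 * 4.8579e+09 * 0.87e-9
= 8.4528
T = exp(-8.4528) = 2.133063e-04

2.133063e-04


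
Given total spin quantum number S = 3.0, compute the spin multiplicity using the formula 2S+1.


Spin multiplicity = 2S + 1
= 2 * 3.0 + 1
= 6.0 + 1
= 7

7


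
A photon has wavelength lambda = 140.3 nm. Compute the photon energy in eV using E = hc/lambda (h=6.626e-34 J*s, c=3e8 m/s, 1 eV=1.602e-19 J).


E = hc / lambda
= (6.626e-34)(3e8) / (140.3e-9)
= 1.9878e-25 / 1.4030e-07
= 1.4168e-18 J
Converting to eV: 1.4168e-18 / 1.602e-19
= 8.8441 eV

8.8441


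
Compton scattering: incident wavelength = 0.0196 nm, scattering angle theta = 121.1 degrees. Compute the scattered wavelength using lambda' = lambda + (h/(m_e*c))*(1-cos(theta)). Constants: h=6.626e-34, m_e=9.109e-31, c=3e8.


Compton wavelength: h/(m_e*c) = 2.4247e-12 m
d_lambda = 2.4247e-12 * (1 - cos(121.1 deg))
= 2.4247e-12 * 1.516533
= 3.6772e-12 m = 0.003677 nm
lambda' = 0.0196 + 0.003677
= 0.023277 nm

0.023277


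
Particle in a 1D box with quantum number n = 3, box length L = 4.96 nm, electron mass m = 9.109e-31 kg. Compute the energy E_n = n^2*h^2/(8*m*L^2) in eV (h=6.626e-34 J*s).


E = n^2 * h^2 / (8 * m * L^2)
= 3^2 * (6.626e-34)^2 / (8 * 9.109e-31 * (4.96e-9)^2)
= 9 * 4.3904e-67 / (8 * 9.109e-31 * 2.4602e-17)
= 2.2040e-20 J
= 0.1376 eV

0.1376


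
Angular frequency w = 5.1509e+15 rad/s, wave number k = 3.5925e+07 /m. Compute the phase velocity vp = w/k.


vp = w / k
= 5.1509e+15 / 3.5925e+07
= 1.4338e+08 m/s

1.4338e+08


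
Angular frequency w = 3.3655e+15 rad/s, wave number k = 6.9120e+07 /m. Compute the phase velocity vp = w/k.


vp = w / k
= 3.3655e+15 / 6.9120e+07
= 4.8691e+07 m/s

4.8691e+07


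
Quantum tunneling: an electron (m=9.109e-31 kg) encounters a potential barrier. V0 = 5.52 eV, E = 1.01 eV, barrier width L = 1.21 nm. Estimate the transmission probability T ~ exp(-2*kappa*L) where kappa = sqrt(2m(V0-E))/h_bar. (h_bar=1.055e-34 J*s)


V0 - E = 4.51 eV = 7.2250e-19 J
kappa = sqrt(2 * m * (V0-E)) / h_bar
= sqrt(2 * 9.109e-31 * 7.2250e-19) / 1.055e-34
= 1.0875e+10 /m
2*kappa*L = 2 * 1.0875e+10 * 1.21e-9
= 26.3168
T = exp(-26.3168) = 3.721918e-12

3.721918e-12


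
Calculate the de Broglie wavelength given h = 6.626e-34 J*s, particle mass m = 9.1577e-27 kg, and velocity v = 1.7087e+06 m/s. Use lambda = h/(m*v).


lambda = h / (m * v)
= 6.626e-34 / (9.1577e-27 * 1.7087e+06)
= 6.626e-34 / 1.5648e-20
= 4.2345e-14 m

4.2345e-14


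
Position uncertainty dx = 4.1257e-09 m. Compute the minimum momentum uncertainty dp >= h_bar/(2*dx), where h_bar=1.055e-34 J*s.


dp = h_bar / (2 * dx)
= 1.055e-34 / (2 * 4.1257e-09)
= 1.055e-34 / 8.2514e-09
= 1.2786e-26 kg*m/s

1.2786e-26


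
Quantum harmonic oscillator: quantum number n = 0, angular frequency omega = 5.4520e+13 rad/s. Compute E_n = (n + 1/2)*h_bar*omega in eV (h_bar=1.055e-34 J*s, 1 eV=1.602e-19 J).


E = (n + 1/2) * h_bar * omega
= (0 + 0.5) * 1.055e-34 * 5.4520e+13
= 0.5 * 5.7519e-21
= 2.8759e-21 J
= 0.018 eV

0.018


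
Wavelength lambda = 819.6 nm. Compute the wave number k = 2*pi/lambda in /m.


k = 2 * pi / lambda
= 6.2832 / (819.6e-9)
= 6.2832 / 8.1960e-07
= 7.6662e+06 /m

7.6662e+06


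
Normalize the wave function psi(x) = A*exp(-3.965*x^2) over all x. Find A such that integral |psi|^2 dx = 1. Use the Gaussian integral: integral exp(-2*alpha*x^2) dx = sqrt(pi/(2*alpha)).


integral |psi|^2 dx = A^2 * sqrt(pi/(2*alpha)) = 1
A^2 = sqrt(2*alpha/pi)
= sqrt(2 * 3.965 / pi)
= 1.588772
A = sqrt(1.588772)
= 1.2605

1.2605


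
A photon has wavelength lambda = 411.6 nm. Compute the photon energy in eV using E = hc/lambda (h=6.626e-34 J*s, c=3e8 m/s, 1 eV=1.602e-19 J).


E = hc / lambda
= (6.626e-34)(3e8) / (411.6e-9)
= 1.9878e-25 / 4.1160e-07
= 4.8294e-19 J
Converting to eV: 4.8294e-19 / 1.602e-19
= 3.0146 eV

3.0146


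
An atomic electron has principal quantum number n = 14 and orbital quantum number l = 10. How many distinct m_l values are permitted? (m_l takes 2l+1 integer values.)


m_l ranges from -l to +l in integer steps
So m_l goes from -10 to +10
Count = 2l + 1 = 2*10 + 1
= 21

21


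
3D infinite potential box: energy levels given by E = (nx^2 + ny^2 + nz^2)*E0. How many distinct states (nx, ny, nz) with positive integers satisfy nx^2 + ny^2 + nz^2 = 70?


Enumerate all (nx, ny, nz) with nx^2 + ny^2 + nz^2 = 70:
(3,5,6)
(3,6,5)
(5,3,6)
(5,6,3)
(6,3,5)
(6,5,3)
Total degeneracy = 6

6


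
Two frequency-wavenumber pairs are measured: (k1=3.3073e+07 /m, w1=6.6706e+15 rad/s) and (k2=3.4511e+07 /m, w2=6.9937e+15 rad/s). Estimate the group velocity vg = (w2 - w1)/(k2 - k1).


vg = (w2 - w1) / (k2 - k1)
= (6.9937e+15 - 6.6706e+15) / (3.4511e+07 - 3.3073e+07)
= 3.2310e+14 / 1.4380e+06
= 2.2469e+08 m/s

2.2469e+08


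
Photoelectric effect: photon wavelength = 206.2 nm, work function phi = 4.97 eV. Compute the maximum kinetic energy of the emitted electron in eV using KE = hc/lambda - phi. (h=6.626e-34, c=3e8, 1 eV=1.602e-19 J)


E_photon = hc / lambda
= (6.626e-34)(3e8) / (206.2e-9)
= 9.6402e-19 J
= 6.0176 eV
KE = E_photon - phi
= 6.0176 - 4.97
= 1.0476 eV

1.0476


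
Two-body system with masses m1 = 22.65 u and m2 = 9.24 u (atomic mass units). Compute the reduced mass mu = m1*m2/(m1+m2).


mu = m1 * m2 / (m1 + m2)
= 22.65 * 9.24 / (22.65 + 9.24)
= 209.286 / 31.89
= 6.5627 u

6.5627


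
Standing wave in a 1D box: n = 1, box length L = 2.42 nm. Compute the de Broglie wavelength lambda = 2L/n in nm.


lambda = 2L / n
= 2 * 2.42 / 1
= 4.84 / 1
= 4.84 nm

4.84


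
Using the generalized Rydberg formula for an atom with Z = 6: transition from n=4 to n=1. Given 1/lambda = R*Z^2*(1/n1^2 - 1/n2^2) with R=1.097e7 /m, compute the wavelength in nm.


1/lambda = R * Z^2 * (1/n1^2 - 1/n2^2)
= 1.097e7 * 6^2 * (1/1^2 - 1/4^2)
= 1.097e7 * 36 * (1.0 - 0.0625)
= 3.7024e+08 /m
lambda = 1 / 3.7024e+08
= 2.701 nm

2.701


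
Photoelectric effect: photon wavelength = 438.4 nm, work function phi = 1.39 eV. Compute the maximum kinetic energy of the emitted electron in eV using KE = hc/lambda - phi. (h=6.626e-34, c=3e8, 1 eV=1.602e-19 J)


E_photon = hc / lambda
= (6.626e-34)(3e8) / (438.4e-9)
= 4.5342e-19 J
= 2.8303 eV
KE = E_photon - phi
= 2.8303 - 1.39
= 1.4403 eV

1.4403


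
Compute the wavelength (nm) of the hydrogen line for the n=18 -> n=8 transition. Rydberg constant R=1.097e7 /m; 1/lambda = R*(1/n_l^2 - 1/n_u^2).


1/lambda = R * (1/n_l^2 - 1/n_u^2)
= 1.097e7 * (1/8^2 - 1/18^2)
= 1.097e7 * (0.015625 - 0.003086)
= 1.097e7 * 0.012539
= 1.3755e+05 /m
lambda = 1 / 1.3755e+05 = 7270.1774 nm

7270.1774


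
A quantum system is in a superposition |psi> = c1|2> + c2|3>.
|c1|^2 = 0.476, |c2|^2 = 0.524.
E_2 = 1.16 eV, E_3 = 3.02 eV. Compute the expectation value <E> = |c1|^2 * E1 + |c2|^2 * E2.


<E> = |c1|^2 * E1 + |c2|^2 * E2
= 0.476 * 1.16 + 0.524 * 3.02
= 0.5522 + 1.5825
= 2.1346 eV

2.1346


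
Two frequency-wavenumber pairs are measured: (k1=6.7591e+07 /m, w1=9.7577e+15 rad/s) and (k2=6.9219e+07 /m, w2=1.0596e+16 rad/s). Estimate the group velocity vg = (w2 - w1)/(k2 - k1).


vg = (w2 - w1) / (k2 - k1)
= (1.0596e+16 - 9.7577e+15) / (6.9219e+07 - 6.7591e+07)
= 8.3830e+14 / 1.6280e+06
= 5.1493e+08 m/s

5.1493e+08


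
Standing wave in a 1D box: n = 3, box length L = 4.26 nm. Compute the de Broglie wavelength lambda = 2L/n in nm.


lambda = 2L / n
= 2 * 4.26 / 3
= 8.52 / 3
= 2.84 nm

2.84


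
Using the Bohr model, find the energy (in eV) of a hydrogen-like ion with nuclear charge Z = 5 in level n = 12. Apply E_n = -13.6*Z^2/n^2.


E_n = -13.6 * Z^2 / n^2
= -13.6 * 5^2 / 12^2
= -13.6 * 25 / 144
= -2.3611 eV

-2.3611


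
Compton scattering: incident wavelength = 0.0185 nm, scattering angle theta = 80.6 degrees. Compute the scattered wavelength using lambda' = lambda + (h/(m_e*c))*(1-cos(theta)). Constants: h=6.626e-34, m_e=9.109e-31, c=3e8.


Compton wavelength: h/(m_e*c) = 2.4247e-12 m
d_lambda = 2.4247e-12 * (1 - cos(80.6 deg))
= 2.4247e-12 * 0.836674
= 2.0287e-12 m = 0.002029 nm
lambda' = 0.0185 + 0.002029
= 0.020529 nm

0.020529


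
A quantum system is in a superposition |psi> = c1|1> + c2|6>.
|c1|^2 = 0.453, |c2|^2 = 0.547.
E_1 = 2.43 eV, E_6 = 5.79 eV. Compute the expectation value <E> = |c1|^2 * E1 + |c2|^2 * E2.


<E> = |c1|^2 * E1 + |c2|^2 * E2
= 0.453 * 2.43 + 0.547 * 5.79
= 1.1008 + 3.1671
= 4.2679 eV

4.2679


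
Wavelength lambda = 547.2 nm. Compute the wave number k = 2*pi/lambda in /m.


k = 2 * pi / lambda
= 6.2832 / (547.2e-9)
= 6.2832 / 5.4720e-07
= 1.1482e+07 /m

1.1482e+07


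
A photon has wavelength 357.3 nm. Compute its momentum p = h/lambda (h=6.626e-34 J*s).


p = h / lambda
= 6.626e-34 / (357.3e-9)
= 6.626e-34 / 3.5730e-07
= 1.8545e-27 kg*m/s

1.8545e-27


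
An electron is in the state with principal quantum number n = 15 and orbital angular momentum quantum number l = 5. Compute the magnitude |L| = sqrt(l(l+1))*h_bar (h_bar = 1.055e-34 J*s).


L = sqrt(l*(l+1)) * h_bar
= sqrt(5 * 6) * 1.055e-34
= sqrt(30) * 1.055e-34
= 5.4772 * 1.055e-34
= 5.7785e-34 J*s

5.7785e-34


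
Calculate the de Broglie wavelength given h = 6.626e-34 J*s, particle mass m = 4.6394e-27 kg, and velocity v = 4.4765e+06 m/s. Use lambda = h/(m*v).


lambda = h / (m * v)
= 6.626e-34 / (4.6394e-27 * 4.4765e+06)
= 6.626e-34 / 2.0768e-20
= 3.1904e-14 m

3.1904e-14


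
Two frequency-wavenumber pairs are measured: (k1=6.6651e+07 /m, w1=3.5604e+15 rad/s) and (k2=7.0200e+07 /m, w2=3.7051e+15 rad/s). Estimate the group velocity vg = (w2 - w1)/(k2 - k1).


vg = (w2 - w1) / (k2 - k1)
= (3.7051e+15 - 3.5604e+15) / (7.0200e+07 - 6.6651e+07)
= 1.4470e+14 / 3.5490e+06
= 4.0772e+07 m/s

4.0772e+07


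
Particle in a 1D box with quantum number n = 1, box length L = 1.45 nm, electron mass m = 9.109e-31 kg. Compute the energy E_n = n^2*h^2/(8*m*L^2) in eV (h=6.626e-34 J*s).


E = n^2 * h^2 / (8 * m * L^2)
= 1^2 * (6.626e-34)^2 / (8 * 9.109e-31 * (1.45e-9)^2)
= 1 * 4.3904e-67 / (8 * 9.109e-31 * 2.1025e-18)
= 2.8655e-20 J
= 0.1789 eV

0.1789


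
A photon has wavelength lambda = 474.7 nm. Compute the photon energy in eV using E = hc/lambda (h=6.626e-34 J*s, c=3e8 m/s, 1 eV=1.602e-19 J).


E = hc / lambda
= (6.626e-34)(3e8) / (474.7e-9)
= 1.9878e-25 / 4.7470e-07
= 4.1875e-19 J
Converting to eV: 4.1875e-19 / 1.602e-19
= 2.6139 eV

2.6139


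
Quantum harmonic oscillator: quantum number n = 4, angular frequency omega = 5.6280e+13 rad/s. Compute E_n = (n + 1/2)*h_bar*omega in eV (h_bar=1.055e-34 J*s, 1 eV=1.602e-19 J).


E = (n + 1/2) * h_bar * omega
= (4 + 0.5) * 1.055e-34 * 5.6280e+13
= 4.5 * 5.9375e-21
= 2.6719e-20 J
= 0.1668 eV

0.1668


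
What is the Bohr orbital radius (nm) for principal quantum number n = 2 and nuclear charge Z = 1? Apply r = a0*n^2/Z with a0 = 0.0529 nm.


r = a0 * n^2 / Z
= 0.0529 * 2^2 / 1
= 0.0529 * 4 / 1
= 0.2116 nm

0.2116


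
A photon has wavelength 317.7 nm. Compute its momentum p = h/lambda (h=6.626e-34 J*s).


p = h / lambda
= 6.626e-34 / (317.7e-9)
= 6.626e-34 / 3.1770e-07
= 2.0856e-27 kg*m/s

2.0856e-27


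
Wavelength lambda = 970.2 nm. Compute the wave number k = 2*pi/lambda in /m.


k = 2 * pi / lambda
= 6.2832 / (970.2e-9)
= 6.2832 / 9.7020e-07
= 6.4762e+06 /m

6.4762e+06


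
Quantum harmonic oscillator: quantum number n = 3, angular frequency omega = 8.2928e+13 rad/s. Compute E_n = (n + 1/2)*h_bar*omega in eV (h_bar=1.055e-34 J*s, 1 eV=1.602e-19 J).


E = (n + 1/2) * h_bar * omega
= (3 + 0.5) * 1.055e-34 * 8.2928e+13
= 3.5 * 8.7489e-21
= 3.0621e-20 J
= 0.1911 eV

0.1911


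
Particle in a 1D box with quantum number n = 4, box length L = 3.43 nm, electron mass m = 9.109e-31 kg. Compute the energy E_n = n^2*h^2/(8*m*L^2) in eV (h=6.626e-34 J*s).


E = n^2 * h^2 / (8 * m * L^2)
= 4^2 * (6.626e-34)^2 / (8 * 9.109e-31 * (3.43e-9)^2)
= 16 * 4.3904e-67 / (8 * 9.109e-31 * 1.1765e-17)
= 8.1936e-20 J
= 0.5115 eV

0.5115


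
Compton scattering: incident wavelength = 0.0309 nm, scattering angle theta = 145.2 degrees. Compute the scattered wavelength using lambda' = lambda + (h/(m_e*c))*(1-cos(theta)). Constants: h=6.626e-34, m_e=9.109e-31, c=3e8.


Compton wavelength: h/(m_e*c) = 2.4247e-12 m
d_lambda = 2.4247e-12 * (1 - cos(145.2 deg))
= 2.4247e-12 * 1.821149
= 4.4158e-12 m = 0.004416 nm
lambda' = 0.0309 + 0.004416
= 0.035316 nm

0.035316


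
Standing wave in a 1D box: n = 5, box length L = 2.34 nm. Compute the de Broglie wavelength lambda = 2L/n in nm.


lambda = 2L / n
= 2 * 2.34 / 5
= 4.68 / 5
= 0.936 nm

0.936


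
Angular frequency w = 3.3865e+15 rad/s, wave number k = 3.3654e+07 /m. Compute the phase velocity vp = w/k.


vp = w / k
= 3.3865e+15 / 3.3654e+07
= 1.0063e+08 m/s

1.0063e+08


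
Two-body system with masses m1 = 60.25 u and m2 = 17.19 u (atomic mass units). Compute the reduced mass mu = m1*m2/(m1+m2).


mu = m1 * m2 / (m1 + m2)
= 60.25 * 17.19 / (60.25 + 17.19)
= 1035.6975 / 77.44
= 13.3742 u

13.3742


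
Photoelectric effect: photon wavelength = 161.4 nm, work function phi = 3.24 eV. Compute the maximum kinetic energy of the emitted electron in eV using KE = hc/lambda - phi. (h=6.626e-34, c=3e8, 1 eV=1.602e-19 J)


E_photon = hc / lambda
= (6.626e-34)(3e8) / (161.4e-9)
= 1.2316e-18 J
= 7.6879 eV
KE = E_photon - phi
= 7.6879 - 3.24
= 4.4479 eV

4.4479


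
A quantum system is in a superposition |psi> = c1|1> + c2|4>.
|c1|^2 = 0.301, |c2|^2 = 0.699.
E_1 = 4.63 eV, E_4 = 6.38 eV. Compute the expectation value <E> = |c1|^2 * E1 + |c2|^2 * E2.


<E> = |c1|^2 * E1 + |c2|^2 * E2
= 0.301 * 4.63 + 0.699 * 6.38
= 1.3936 + 4.4596
= 5.8532 eV

5.8532


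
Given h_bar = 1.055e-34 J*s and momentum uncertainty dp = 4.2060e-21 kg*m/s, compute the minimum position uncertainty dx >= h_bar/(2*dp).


dx = h_bar / (2 * dp)
= 1.055e-34 / (2 * 4.2060e-21)
= 1.055e-34 / 8.4120e-21
= 1.2542e-14 m

1.2542e-14


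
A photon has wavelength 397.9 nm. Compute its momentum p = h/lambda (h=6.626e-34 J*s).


p = h / lambda
= 6.626e-34 / (397.9e-9)
= 6.626e-34 / 3.9790e-07
= 1.6652e-27 kg*m/s

1.6652e-27


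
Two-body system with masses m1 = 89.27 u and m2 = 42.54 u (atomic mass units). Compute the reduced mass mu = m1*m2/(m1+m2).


mu = m1 * m2 / (m1 + m2)
= 89.27 * 42.54 / (89.27 + 42.54)
= 3797.5458 / 131.81
= 28.8108 u

28.8108


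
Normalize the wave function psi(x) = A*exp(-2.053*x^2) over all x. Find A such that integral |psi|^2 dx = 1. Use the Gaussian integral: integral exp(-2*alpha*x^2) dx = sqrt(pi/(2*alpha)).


integral |psi|^2 dx = A^2 * sqrt(pi/(2*alpha)) = 1
A^2 = sqrt(2*alpha/pi)
= sqrt(2 * 2.053 / pi)
= 1.143232
A = sqrt(1.143232)
= 1.0692

1.0692


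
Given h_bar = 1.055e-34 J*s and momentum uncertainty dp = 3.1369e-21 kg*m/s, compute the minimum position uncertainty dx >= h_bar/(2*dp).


dx = h_bar / (2 * dp)
= 1.055e-34 / (2 * 3.1369e-21)
= 1.055e-34 / 6.2738e-21
= 1.6816e-14 m

1.6816e-14


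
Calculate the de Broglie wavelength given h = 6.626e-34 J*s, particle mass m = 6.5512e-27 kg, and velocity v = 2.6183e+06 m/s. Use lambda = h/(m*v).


lambda = h / (m * v)
= 6.626e-34 / (6.5512e-27 * 2.6183e+06)
= 6.626e-34 / 1.7153e-20
= 3.8629e-14 m

3.8629e-14


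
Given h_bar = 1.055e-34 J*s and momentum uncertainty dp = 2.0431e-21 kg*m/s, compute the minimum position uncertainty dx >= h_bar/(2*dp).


dx = h_bar / (2 * dp)
= 1.055e-34 / (2 * 2.0431e-21)
= 1.055e-34 / 4.0862e-21
= 2.5819e-14 m

2.5819e-14


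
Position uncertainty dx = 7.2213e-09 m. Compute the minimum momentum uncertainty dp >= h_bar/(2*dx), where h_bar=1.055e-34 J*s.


dp = h_bar / (2 * dx)
= 1.055e-34 / (2 * 7.2213e-09)
= 1.055e-34 / 1.4443e-08
= 7.3048e-27 kg*m/s

7.3048e-27


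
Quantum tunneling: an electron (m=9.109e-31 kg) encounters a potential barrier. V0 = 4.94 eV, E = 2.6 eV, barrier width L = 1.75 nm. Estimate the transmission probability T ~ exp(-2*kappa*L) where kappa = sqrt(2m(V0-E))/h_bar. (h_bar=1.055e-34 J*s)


V0 - E = 2.34 eV = 3.7487e-19 J
kappa = sqrt(2 * m * (V0-E)) / h_bar
= sqrt(2 * 9.109e-31 * 3.7487e-19) / 1.055e-34
= 7.8332e+09 /m
2*kappa*L = 2 * 7.8332e+09 * 1.75e-9
= 27.4161
T = exp(-27.4161) = 1.239808e-12

1.239808e-12


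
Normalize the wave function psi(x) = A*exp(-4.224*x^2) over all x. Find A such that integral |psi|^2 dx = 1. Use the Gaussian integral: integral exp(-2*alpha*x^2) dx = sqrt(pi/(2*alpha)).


integral |psi|^2 dx = A^2 * sqrt(pi/(2*alpha)) = 1
A^2 = sqrt(2*alpha/pi)
= sqrt(2 * 4.224 / pi)
= 1.639842
A = sqrt(1.639842)
= 1.2806

1.2806


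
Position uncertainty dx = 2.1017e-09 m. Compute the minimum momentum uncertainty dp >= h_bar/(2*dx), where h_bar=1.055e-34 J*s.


dp = h_bar / (2 * dx)
= 1.055e-34 / (2 * 2.1017e-09)
= 1.055e-34 / 4.2034e-09
= 2.5099e-26 kg*m/s

2.5099e-26


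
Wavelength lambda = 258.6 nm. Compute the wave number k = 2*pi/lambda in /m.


k = 2 * pi / lambda
= 6.2832 / (258.6e-9)
= 6.2832 / 2.5860e-07
= 2.4297e+07 /m

2.4297e+07


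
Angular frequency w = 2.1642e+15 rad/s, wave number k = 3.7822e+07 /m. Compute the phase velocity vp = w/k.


vp = w / k
= 2.1642e+15 / 3.7822e+07
= 5.7221e+07 m/s

5.7221e+07


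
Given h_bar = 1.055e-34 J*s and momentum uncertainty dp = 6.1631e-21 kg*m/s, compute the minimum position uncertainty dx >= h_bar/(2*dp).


dx = h_bar / (2 * dp)
= 1.055e-34 / (2 * 6.1631e-21)
= 1.055e-34 / 1.2326e-20
= 8.5590e-15 m

8.5590e-15


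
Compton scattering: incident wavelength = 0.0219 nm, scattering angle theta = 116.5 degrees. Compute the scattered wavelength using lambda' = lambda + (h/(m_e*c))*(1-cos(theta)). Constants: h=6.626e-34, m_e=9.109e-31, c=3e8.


Compton wavelength: h/(m_e*c) = 2.4247e-12 m
d_lambda = 2.4247e-12 * (1 - cos(116.5 deg))
= 2.4247e-12 * 1.446198
= 3.5066e-12 m = 0.003507 nm
lambda' = 0.0219 + 0.003507
= 0.025407 nm

0.025407


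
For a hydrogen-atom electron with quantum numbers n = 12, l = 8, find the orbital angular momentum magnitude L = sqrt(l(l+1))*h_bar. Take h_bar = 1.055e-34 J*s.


L = sqrt(l*(l+1)) * h_bar
= sqrt(8 * 9) * 1.055e-34
= sqrt(72) * 1.055e-34
= 8.4853 * 1.055e-34
= 8.9520e-34 J*s

8.9520e-34


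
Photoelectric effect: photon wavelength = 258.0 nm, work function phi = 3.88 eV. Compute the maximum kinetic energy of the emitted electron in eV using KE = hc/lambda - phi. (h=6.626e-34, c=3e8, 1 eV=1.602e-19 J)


E_photon = hc / lambda
= (6.626e-34)(3e8) / (258.0e-9)
= 7.7047e-19 J
= 4.8094 eV
KE = E_photon - phi
= 4.8094 - 3.88
= 0.9294 eV

0.9294


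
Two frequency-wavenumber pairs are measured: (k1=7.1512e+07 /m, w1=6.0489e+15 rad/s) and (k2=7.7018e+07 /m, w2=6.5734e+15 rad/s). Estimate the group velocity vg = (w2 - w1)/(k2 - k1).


vg = (w2 - w1) / (k2 - k1)
= (6.5734e+15 - 6.0489e+15) / (7.7018e+07 - 7.1512e+07)
= 5.2450e+14 / 5.5060e+06
= 9.5260e+07 m/s

9.5260e+07


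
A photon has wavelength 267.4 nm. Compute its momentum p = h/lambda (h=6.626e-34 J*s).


p = h / lambda
= 6.626e-34 / (267.4e-9)
= 6.626e-34 / 2.6740e-07
= 2.4779e-27 kg*m/s

2.4779e-27


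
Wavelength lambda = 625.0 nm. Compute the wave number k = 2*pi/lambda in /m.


k = 2 * pi / lambda
= 6.2832 / (625.0e-9)
= 6.2832 / 6.2500e-07
= 1.0053e+07 /m

1.0053e+07


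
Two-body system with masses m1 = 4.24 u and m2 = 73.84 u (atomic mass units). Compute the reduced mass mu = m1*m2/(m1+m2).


mu = m1 * m2 / (m1 + m2)
= 4.24 * 73.84 / (4.24 + 73.84)
= 313.0816 / 78.08
= 4.0098 u

4.0098


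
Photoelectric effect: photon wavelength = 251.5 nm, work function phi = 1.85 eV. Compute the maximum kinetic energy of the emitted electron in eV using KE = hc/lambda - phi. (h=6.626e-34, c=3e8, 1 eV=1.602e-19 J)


E_photon = hc / lambda
= (6.626e-34)(3e8) / (251.5e-9)
= 7.9038e-19 J
= 4.9337 eV
KE = E_photon - phi
= 4.9337 - 1.85
= 3.0837 eV

3.0837


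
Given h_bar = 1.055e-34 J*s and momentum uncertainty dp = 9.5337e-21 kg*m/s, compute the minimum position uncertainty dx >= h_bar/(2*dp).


dx = h_bar / (2 * dp)
= 1.055e-34 / (2 * 9.5337e-21)
= 1.055e-34 / 1.9067e-20
= 5.5330e-15 m

5.5330e-15


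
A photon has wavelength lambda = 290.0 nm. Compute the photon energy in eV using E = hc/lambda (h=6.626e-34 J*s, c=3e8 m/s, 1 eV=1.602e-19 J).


E = hc / lambda
= (6.626e-34)(3e8) / (290.0e-9)
= 1.9878e-25 / 2.9000e-07
= 6.8545e-19 J
Converting to eV: 6.8545e-19 / 1.602e-19
= 4.2787 eV

4.2787


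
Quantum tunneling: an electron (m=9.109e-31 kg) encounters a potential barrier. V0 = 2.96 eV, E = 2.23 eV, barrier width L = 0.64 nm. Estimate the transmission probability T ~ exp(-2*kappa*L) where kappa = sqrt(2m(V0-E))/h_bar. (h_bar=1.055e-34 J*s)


V0 - E = 0.73 eV = 1.1695e-19 J
kappa = sqrt(2 * m * (V0-E)) / h_bar
= sqrt(2 * 9.109e-31 * 1.1695e-19) / 1.055e-34
= 4.3751e+09 /m
2*kappa*L = 2 * 4.3751e+09 * 0.64e-9
= 5.6002
T = exp(-5.6002) = 3.697267e-03

3.697267e-03


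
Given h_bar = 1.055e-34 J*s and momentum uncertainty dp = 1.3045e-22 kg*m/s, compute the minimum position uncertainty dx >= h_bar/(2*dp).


dx = h_bar / (2 * dp)
= 1.055e-34 / (2 * 1.3045e-22)
= 1.055e-34 / 2.6090e-22
= 4.0437e-13 m

4.0437e-13


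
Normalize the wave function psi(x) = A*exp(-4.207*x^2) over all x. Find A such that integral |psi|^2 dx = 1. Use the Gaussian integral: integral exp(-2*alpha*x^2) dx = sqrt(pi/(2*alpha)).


integral |psi|^2 dx = A^2 * sqrt(pi/(2*alpha)) = 1
A^2 = sqrt(2*alpha/pi)
= sqrt(2 * 4.207 / pi)
= 1.636539
A = sqrt(1.636539)
= 1.2793

1.2793


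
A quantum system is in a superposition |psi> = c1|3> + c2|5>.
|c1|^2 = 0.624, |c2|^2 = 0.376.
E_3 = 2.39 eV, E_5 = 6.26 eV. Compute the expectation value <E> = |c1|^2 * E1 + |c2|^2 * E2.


<E> = |c1|^2 * E1 + |c2|^2 * E2
= 0.624 * 2.39 + 0.376 * 6.26
= 1.4914 + 2.3538
= 3.8451 eV

3.8451


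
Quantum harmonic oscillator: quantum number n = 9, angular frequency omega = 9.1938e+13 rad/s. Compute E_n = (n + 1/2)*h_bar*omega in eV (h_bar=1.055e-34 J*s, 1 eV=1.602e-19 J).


E = (n + 1/2) * h_bar * omega
= (9 + 0.5) * 1.055e-34 * 9.1938e+13
= 9.5 * 9.6995e-21
= 9.2145e-20 J
= 0.5752 eV

0.5752


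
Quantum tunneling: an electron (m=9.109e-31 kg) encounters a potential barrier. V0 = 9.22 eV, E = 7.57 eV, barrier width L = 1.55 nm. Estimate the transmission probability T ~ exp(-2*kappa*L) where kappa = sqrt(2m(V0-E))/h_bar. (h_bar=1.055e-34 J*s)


V0 - E = 1.65 eV = 2.6433e-19 J
kappa = sqrt(2 * m * (V0-E)) / h_bar
= sqrt(2 * 9.109e-31 * 2.6433e-19) / 1.055e-34
= 6.5777e+09 /m
2*kappa*L = 2 * 6.5777e+09 * 1.55e-9
= 20.3907
T = exp(-20.3907) = 1.394497e-09

1.394497e-09


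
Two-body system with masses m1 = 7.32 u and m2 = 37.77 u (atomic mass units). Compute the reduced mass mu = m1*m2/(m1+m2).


mu = m1 * m2 / (m1 + m2)
= 7.32 * 37.77 / (7.32 + 37.77)
= 276.4764 / 45.09
= 6.1317 u

6.1317


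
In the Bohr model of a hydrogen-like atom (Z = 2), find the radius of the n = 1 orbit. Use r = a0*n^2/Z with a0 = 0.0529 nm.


r = a0 * n^2 / Z
= 0.0529 * 1^2 / 2
= 0.0529 * 1 / 2
= 0.0265 nm

0.0265


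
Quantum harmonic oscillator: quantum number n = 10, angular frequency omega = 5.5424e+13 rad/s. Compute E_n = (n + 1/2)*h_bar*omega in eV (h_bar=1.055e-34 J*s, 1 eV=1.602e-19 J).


E = (n + 1/2) * h_bar * omega
= (10 + 0.5) * 1.055e-34 * 5.5424e+13
= 10.5 * 5.8472e-21
= 6.1396e-20 J
= 0.3832 eV

0.3832


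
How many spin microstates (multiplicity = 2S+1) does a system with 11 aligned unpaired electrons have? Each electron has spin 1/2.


Total spin S = N * (1/2) = 11 * 0.5 = 5.5
Spin multiplicity = 2S + 1
= 2 * 5.5 + 1
= 12

12


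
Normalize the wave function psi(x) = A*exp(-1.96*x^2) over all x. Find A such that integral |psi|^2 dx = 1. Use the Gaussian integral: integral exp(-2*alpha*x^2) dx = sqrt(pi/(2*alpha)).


integral |psi|^2 dx = A^2 * sqrt(pi/(2*alpha)) = 1
A^2 = sqrt(2*alpha/pi)
= sqrt(2 * 1.96 / pi)
= 1.117038
A = sqrt(1.117038)
= 1.0569

1.0569


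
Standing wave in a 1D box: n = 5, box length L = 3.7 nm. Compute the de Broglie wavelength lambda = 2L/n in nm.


lambda = 2L / n
= 2 * 3.7 / 5
= 7.4 / 5
= 1.48 nm

1.48


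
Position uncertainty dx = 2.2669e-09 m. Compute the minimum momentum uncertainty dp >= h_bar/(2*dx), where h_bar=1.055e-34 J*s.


dp = h_bar / (2 * dx)
= 1.055e-34 / (2 * 2.2669e-09)
= 1.055e-34 / 4.5338e-09
= 2.3270e-26 kg*m/s

2.3270e-26


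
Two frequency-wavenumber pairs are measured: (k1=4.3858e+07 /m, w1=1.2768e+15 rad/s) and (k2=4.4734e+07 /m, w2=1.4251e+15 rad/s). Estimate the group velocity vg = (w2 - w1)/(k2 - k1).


vg = (w2 - w1) / (k2 - k1)
= (1.4251e+15 - 1.2768e+15) / (4.4734e+07 - 4.3858e+07)
= 1.4830e+14 / 8.7600e+05
= 1.6929e+08 m/s

1.6929e+08


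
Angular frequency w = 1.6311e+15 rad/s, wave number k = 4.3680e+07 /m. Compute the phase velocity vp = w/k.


vp = w / k
= 1.6311e+15 / 4.3680e+07
= 3.7342e+07 m/s

3.7342e+07


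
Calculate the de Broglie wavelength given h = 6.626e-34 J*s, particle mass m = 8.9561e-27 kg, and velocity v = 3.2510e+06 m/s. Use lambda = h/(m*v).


lambda = h / (m * v)
= 6.626e-34 / (8.9561e-27 * 3.2510e+06)
= 6.626e-34 / 2.9116e-20
= 2.2757e-14 m

2.2757e-14


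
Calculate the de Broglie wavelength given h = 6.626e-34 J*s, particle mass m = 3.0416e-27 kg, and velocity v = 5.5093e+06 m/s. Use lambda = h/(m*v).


lambda = h / (m * v)
= 6.626e-34 / (3.0416e-27 * 5.5093e+06)
= 6.626e-34 / 1.6757e-20
= 3.9541e-14 m

3.9541e-14


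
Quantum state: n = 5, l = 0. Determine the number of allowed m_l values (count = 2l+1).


m_l ranges from -l to +l in integer steps
So m_l goes from -0 to +0
Count = 2l + 1 = 2*0 + 1
= 1

1


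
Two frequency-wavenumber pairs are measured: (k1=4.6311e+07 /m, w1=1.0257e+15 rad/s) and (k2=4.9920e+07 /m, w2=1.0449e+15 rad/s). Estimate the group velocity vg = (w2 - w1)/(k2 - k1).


vg = (w2 - w1) / (k2 - k1)
= (1.0449e+15 - 1.0257e+15) / (4.9920e+07 - 4.6311e+07)
= 1.9200e+13 / 3.6090e+06
= 5.3200e+06 m/s

5.3200e+06


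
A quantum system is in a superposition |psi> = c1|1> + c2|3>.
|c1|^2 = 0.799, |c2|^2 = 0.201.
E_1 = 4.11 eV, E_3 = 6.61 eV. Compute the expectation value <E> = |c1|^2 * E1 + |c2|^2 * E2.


<E> = |c1|^2 * E1 + |c2|^2 * E2
= 0.799 * 4.11 + 0.201 * 6.61
= 3.2839 + 1.3286
= 4.6125 eV

4.6125


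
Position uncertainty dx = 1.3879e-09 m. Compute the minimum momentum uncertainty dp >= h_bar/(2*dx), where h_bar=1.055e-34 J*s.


dp = h_bar / (2 * dx)
= 1.055e-34 / (2 * 1.3879e-09)
= 1.055e-34 / 2.7758e-09
= 3.8007e-26 kg*m/s

3.8007e-26


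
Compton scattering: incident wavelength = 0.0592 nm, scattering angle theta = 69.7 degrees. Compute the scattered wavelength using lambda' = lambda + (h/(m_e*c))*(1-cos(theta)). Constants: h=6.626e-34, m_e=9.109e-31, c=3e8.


Compton wavelength: h/(m_e*c) = 2.4247e-12 m
d_lambda = 2.4247e-12 * (1 - cos(69.7 deg))
= 2.4247e-12 * 0.653064
= 1.5835e-12 m = 0.001583 nm
lambda' = 0.0592 + 0.001583
= 0.060783 nm

0.060783


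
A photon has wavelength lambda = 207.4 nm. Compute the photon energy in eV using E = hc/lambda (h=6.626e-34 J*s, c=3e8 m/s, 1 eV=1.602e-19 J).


E = hc / lambda
= (6.626e-34)(3e8) / (207.4e-9)
= 1.9878e-25 / 2.0740e-07
= 9.5844e-19 J
Converting to eV: 9.5844e-19 / 1.602e-19
= 5.9828 eV

5.9828


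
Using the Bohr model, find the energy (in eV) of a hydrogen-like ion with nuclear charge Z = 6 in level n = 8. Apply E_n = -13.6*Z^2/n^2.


E_n = -13.6 * Z^2 / n^2
= -13.6 * 6^2 / 8^2
= -13.6 * 36 / 64
= -7.65 eV

-7.65


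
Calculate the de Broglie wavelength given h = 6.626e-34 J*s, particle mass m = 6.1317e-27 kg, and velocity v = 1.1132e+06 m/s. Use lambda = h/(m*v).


lambda = h / (m * v)
= 6.626e-34 / (6.1317e-27 * 1.1132e+06)
= 6.626e-34 / 6.8258e-21
= 9.7073e-14 m

9.7073e-14


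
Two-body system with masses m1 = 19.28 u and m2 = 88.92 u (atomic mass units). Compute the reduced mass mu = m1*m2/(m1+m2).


mu = m1 * m2 / (m1 + m2)
= 19.28 * 88.92 / (19.28 + 88.92)
= 1714.3776 / 108.2
= 15.8445 u

15.8445


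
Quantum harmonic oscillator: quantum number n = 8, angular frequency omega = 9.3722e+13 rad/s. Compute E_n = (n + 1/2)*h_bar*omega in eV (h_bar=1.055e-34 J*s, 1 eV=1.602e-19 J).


E = (n + 1/2) * h_bar * omega
= (8 + 0.5) * 1.055e-34 * 9.3722e+13
= 8.5 * 9.8877e-21
= 8.4045e-20 J
= 0.5246 eV

0.5246


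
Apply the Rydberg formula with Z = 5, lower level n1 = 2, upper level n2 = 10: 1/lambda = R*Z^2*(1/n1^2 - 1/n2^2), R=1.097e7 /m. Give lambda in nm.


1/lambda = R * Z^2 * (1/n1^2 - 1/n2^2)
= 1.097e7 * 5^2 * (1/2^2 - 1/10^2)
= 1.097e7 * 25 * (0.25 - 0.01)
= 6.5820e+07 /m
lambda = 1 / 6.5820e+07
= 15.193 nm

15.193


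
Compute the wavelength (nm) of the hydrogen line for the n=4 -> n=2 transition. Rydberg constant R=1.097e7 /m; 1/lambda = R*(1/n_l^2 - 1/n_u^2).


1/lambda = R * (1/n_l^2 - 1/n_u^2)
= 1.097e7 * (1/2^2 - 1/4^2)
= 1.097e7 * (0.25 - 0.0625)
= 1.097e7 * 0.1875
= 2.0569e+06 /m
lambda = 1 / 2.0569e+06 = 486.1744 nm

486.1744


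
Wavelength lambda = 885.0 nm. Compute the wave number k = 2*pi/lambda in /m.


k = 2 * pi / lambda
= 6.2832 / (885.0e-9)
= 6.2832 / 8.8500e-07
= 7.0996e+06 /m

7.0996e+06


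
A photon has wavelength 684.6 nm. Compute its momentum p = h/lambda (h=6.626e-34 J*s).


p = h / lambda
= 6.626e-34 / (684.6e-9)
= 6.626e-34 / 6.8460e-07
= 9.6786e-28 kg*m/s

9.6786e-28


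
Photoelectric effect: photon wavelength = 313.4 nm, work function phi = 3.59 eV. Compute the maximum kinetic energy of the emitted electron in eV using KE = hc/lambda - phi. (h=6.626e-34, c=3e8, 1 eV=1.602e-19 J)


E_photon = hc / lambda
= (6.626e-34)(3e8) / (313.4e-9)
= 6.3427e-19 J
= 3.9592 eV
KE = E_photon - phi
= 3.9592 - 3.59
= 0.3692 eV

0.3692


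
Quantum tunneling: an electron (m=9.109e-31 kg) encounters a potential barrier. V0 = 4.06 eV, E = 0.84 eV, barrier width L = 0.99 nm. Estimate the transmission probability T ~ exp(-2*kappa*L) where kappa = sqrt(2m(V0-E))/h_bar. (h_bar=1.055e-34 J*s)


V0 - E = 3.22 eV = 5.1584e-19 J
kappa = sqrt(2 * m * (V0-E)) / h_bar
= sqrt(2 * 9.109e-31 * 5.1584e-19) / 1.055e-34
= 9.1888e+09 /m
2*kappa*L = 2 * 9.1888e+09 * 0.99e-9
= 18.1938
T = exp(-18.1938) = 1.254740e-08

1.254740e-08


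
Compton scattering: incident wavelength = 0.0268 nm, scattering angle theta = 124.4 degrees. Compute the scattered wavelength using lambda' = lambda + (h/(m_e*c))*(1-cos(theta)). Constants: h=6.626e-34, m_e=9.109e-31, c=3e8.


Compton wavelength: h/(m_e*c) = 2.4247e-12 m
d_lambda = 2.4247e-12 * (1 - cos(124.4 deg))
= 2.4247e-12 * 1.564967
= 3.7946e-12 m = 0.003795 nm
lambda' = 0.0268 + 0.003795
= 0.030595 nm

0.030595


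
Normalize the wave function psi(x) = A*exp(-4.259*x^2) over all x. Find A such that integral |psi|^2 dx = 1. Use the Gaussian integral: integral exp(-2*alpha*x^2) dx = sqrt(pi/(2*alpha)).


integral |psi|^2 dx = A^2 * sqrt(pi/(2*alpha)) = 1
A^2 = sqrt(2*alpha/pi)
= sqrt(2 * 4.259 / pi)
= 1.646622
A = sqrt(1.646622)
= 1.2832

1.2832


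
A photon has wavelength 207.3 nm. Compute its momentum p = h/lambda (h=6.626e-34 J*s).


p = h / lambda
= 6.626e-34 / (207.3e-9)
= 6.626e-34 / 2.0730e-07
= 3.1963e-27 kg*m/s

3.1963e-27


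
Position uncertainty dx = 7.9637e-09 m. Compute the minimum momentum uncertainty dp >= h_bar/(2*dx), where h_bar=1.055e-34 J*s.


dp = h_bar / (2 * dx)
= 1.055e-34 / (2 * 7.9637e-09)
= 1.055e-34 / 1.5927e-08
= 6.6238e-27 kg*m/s

6.6238e-27


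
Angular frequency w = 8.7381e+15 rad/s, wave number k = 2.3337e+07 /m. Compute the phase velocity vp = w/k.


vp = w / k
= 8.7381e+15 / 2.3337e+07
= 3.7443e+08 m/s

3.7443e+08


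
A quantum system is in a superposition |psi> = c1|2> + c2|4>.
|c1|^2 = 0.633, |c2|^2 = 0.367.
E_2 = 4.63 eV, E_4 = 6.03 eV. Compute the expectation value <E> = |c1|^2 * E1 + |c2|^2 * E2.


<E> = |c1|^2 * E1 + |c2|^2 * E2
= 0.633 * 4.63 + 0.367 * 6.03
= 2.9308 + 2.213
= 5.1438 eV

5.1438


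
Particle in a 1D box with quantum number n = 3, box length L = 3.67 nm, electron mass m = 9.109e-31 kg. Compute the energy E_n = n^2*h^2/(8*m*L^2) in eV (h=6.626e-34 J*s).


E = n^2 * h^2 / (8 * m * L^2)
= 3^2 * (6.626e-34)^2 / (8 * 9.109e-31 * (3.67e-9)^2)
= 9 * 4.3904e-67 / (8 * 9.109e-31 * 1.3469e-17)
= 4.0258e-20 J
= 0.2513 eV

0.2513


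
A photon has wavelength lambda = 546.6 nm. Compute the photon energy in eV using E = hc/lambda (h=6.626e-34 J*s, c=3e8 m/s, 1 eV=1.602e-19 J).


E = hc / lambda
= (6.626e-34)(3e8) / (546.6e-9)
= 1.9878e-25 / 5.4660e-07
= 3.6367e-19 J
Converting to eV: 3.6367e-19 / 1.602e-19
= 2.2701 eV

2.2701


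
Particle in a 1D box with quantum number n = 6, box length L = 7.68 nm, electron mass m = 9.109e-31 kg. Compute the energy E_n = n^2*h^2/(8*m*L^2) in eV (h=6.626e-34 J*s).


E = n^2 * h^2 / (8 * m * L^2)
= 6^2 * (6.626e-34)^2 / (8 * 9.109e-31 * (7.68e-9)^2)
= 36 * 4.3904e-67 / (8 * 9.109e-31 * 5.8982e-17)
= 3.6772e-20 J
= 0.2295 eV

0.2295


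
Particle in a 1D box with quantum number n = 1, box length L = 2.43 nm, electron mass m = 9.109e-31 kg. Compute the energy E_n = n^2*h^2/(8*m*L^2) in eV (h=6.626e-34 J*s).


E = n^2 * h^2 / (8 * m * L^2)
= 1^2 * (6.626e-34)^2 / (8 * 9.109e-31 * (2.43e-9)^2)
= 1 * 4.3904e-67 / (8 * 9.109e-31 * 5.9049e-18)
= 1.0203e-20 J
= 0.0637 eV

0.0637


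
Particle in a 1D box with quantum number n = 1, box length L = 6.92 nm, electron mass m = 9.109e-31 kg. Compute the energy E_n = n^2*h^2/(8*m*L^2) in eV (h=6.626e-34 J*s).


E = n^2 * h^2 / (8 * m * L^2)
= 1^2 * (6.626e-34)^2 / (8 * 9.109e-31 * (6.92e-9)^2)
= 1 * 4.3904e-67 / (8 * 9.109e-31 * 4.7886e-17)
= 1.2581e-21 J
= 0.0079 eV

0.0079


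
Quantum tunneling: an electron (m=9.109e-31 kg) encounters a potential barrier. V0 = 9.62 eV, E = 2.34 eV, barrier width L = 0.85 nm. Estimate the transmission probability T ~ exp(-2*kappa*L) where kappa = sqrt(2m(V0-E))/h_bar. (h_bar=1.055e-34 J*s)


V0 - E = 7.28 eV = 1.1663e-18 J
kappa = sqrt(2 * m * (V0-E)) / h_bar
= sqrt(2 * 9.109e-31 * 1.1663e-18) / 1.055e-34
= 1.3816e+10 /m
2*kappa*L = 2 * 1.3816e+10 * 0.85e-9
= 23.4879
T = exp(-23.4879) = 6.300062e-11

6.300062e-11


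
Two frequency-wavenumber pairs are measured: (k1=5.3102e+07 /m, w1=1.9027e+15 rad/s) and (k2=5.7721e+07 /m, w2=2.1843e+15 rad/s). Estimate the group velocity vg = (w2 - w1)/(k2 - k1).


vg = (w2 - w1) / (k2 - k1)
= (2.1843e+15 - 1.9027e+15) / (5.7721e+07 - 5.3102e+07)
= 2.8160e+14 / 4.6190e+06
= 6.0966e+07 m/s

6.0966e+07


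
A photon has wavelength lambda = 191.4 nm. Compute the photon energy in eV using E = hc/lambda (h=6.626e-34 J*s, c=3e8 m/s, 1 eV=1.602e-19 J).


E = hc / lambda
= (6.626e-34)(3e8) / (191.4e-9)
= 1.9878e-25 / 1.9140e-07
= 1.0386e-18 J
Converting to eV: 1.0386e-18 / 1.602e-19
= 6.4829 eV

6.4829


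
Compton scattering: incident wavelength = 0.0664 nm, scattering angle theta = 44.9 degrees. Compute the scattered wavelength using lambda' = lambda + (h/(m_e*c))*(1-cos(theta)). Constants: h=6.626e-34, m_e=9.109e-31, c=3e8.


Compton wavelength: h/(m_e*c) = 2.4247e-12 m
d_lambda = 2.4247e-12 * (1 - cos(44.9 deg))
= 2.4247e-12 * 0.29166
= 7.0719e-13 m = 0.000707 nm
lambda' = 0.0664 + 0.000707
= 0.067107 nm

0.067107


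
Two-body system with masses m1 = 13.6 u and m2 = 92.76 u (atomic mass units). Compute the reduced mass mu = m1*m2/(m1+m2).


mu = m1 * m2 / (m1 + m2)
= 13.6 * 92.76 / (13.6 + 92.76)
= 1261.536 / 106.36
= 11.861 u

11.861


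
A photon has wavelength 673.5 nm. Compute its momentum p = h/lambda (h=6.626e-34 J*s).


p = h / lambda
= 6.626e-34 / (673.5e-9)
= 6.626e-34 / 6.7350e-07
= 9.8382e-28 kg*m/s

9.8382e-28


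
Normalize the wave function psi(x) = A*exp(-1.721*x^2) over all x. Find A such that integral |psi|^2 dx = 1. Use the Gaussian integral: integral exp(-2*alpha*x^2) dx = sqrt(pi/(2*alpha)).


integral |psi|^2 dx = A^2 * sqrt(pi/(2*alpha)) = 1
A^2 = sqrt(2*alpha/pi)
= sqrt(2 * 1.721 / pi)
= 1.04672
A = sqrt(1.04672)
= 1.0231

1.0231


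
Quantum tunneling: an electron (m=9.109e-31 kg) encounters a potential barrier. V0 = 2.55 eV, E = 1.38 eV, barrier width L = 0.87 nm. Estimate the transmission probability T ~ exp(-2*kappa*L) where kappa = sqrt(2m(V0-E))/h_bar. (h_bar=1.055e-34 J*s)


V0 - E = 1.17 eV = 1.8743e-19 J
kappa = sqrt(2 * m * (V0-E)) / h_bar
= sqrt(2 * 9.109e-31 * 1.8743e-19) / 1.055e-34
= 5.5389e+09 /m
2*kappa*L = 2 * 5.5389e+09 * 0.87e-9
= 9.6377
T = exp(-9.6377) = 6.522590e-05

6.522590e-05


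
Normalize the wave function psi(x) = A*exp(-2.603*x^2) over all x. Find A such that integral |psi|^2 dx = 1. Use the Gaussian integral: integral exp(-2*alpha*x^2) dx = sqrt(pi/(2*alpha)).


integral |psi|^2 dx = A^2 * sqrt(pi/(2*alpha)) = 1
A^2 = sqrt(2*alpha/pi)
= sqrt(2 * 2.603 / pi)
= 1.287292
A = sqrt(1.287292)
= 1.1346

1.1346


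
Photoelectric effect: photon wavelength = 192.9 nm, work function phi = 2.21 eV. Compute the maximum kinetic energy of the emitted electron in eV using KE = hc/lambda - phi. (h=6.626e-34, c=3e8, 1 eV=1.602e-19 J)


E_photon = hc / lambda
= (6.626e-34)(3e8) / (192.9e-9)
= 1.0305e-18 J
= 6.4325 eV
KE = E_photon - phi
= 6.4325 - 2.21
= 4.2225 eV

4.2225


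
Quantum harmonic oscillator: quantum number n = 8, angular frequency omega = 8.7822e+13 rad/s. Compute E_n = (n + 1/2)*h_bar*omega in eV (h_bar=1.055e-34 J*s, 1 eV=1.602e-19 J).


E = (n + 1/2) * h_bar * omega
= (8 + 0.5) * 1.055e-34 * 8.7822e+13
= 8.5 * 9.2652e-21
= 7.8754e-20 J
= 0.4916 eV

0.4916


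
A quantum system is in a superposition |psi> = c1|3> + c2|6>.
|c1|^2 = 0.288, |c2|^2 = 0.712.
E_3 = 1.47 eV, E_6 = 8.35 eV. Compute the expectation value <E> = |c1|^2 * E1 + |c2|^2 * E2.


<E> = |c1|^2 * E1 + |c2|^2 * E2
= 0.288 * 1.47 + 0.712 * 8.35
= 0.4234 + 5.9452
= 6.3686 eV

6.3686


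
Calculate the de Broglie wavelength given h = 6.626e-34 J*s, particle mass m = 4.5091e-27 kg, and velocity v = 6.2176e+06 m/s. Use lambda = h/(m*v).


lambda = h / (m * v)
= 6.626e-34 / (4.5091e-27 * 6.2176e+06)
= 6.626e-34 / 2.8036e-20
= 2.3634e-14 m

2.3634e-14


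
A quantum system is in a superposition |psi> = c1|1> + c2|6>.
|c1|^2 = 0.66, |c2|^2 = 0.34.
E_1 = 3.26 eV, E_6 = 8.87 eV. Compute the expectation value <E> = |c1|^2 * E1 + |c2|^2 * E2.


<E> = |c1|^2 * E1 + |c2|^2 * E2
= 0.66 * 3.26 + 0.34 * 8.87
= 2.1516 + 3.0158
= 5.1674 eV

5.1674


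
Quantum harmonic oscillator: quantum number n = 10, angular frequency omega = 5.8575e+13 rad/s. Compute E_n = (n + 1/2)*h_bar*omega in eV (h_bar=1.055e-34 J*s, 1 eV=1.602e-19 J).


E = (n + 1/2) * h_bar * omega
= (10 + 0.5) * 1.055e-34 * 5.8575e+13
= 10.5 * 6.1797e-21
= 6.4886e-20 J
= 0.405 eV

0.405


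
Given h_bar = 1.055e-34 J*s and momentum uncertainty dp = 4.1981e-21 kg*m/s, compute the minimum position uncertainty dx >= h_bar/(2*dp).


dx = h_bar / (2 * dp)
= 1.055e-34 / (2 * 4.1981e-21)
= 1.055e-34 / 8.3962e-21
= 1.2565e-14 m

1.2565e-14


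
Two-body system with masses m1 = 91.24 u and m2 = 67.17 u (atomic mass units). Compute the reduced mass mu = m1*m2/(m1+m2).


mu = m1 * m2 / (m1 + m2)
= 91.24 * 67.17 / (91.24 + 67.17)
= 6128.5908 / 158.41
= 38.6882 u

38.6882


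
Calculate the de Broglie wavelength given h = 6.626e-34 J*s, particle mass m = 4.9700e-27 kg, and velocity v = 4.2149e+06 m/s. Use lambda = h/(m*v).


lambda = h / (m * v)
= 6.626e-34 / (4.9700e-27 * 4.2149e+06)
= 6.626e-34 / 2.0948e-20
= 3.1631e-14 m

3.1631e-14


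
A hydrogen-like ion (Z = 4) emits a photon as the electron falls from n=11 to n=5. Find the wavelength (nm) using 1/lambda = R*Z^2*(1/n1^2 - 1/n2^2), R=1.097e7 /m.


1/lambda = R * Z^2 * (1/n1^2 - 1/n2^2)
= 1.097e7 * 4^2 * (1/5^2 - 1/11^2)
= 1.097e7 * 16 * (0.04 - 0.008264)
= 5.5702e+06 /m
lambda = 1 / 5.5702e+06
= 179.5261 nm

179.5261
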